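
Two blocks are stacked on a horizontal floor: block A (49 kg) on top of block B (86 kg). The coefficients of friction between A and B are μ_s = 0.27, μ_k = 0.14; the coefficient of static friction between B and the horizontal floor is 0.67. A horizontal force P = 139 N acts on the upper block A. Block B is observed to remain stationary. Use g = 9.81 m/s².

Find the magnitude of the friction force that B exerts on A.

f ≈ 67.3 N

Normal force at the A–B interface: N₁ = m_A g = 480.7 N.
Maximum static friction on A from B: μ_s N₁ = 0.27×480.7 = 129.8 N.
P = 139 N exceeds that limit, so A slips over B and the interface friction becomes kinetic: f₁ = μ_k N₁ = 0.14×480.7 = 67.3 N.
B experiences an equal 67.3 N forward from A (third law). B is in equilibrium, so the floor supplies f₂ = 67.3 N of static friction (limit μ_s(m_A+m_B)g = 887.3 N, not exceeded).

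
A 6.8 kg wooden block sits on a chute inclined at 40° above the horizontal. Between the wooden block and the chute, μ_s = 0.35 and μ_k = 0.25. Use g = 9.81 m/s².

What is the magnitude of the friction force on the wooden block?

f ≈ 12.8 N (up the incline)

Perpendicular to the surface, N = m g cos θ = 6.8·9.81·cos 40° = 51.1 N.
Along the slope the weight component is m g sin θ = 42.88 N; friction must supply exactly this, acting up-slope.
Static friction can supply at most μ_s N = 17.89 N.
|42.88| exceeds 17.89 N, so the wooden block slips down-slope; friction is kinetic, f = μ_k N = 0.25×51.1 = 12.8 N.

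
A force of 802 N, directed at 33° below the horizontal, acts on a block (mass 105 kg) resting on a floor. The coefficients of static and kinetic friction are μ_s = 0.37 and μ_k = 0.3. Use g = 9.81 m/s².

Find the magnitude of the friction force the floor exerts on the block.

f ≈ 440 N

The vertical component of P adds to the normal force: N = m g + P sin α = 1030 + 436.8 = 1467 N.
The horizontal driving force is P cos α = 672.6 N, so equilibrium needs friction f = 672.6 N.
μ_s N = 0.37 × 1467 = 542.7 N.
672.6 > 542.7 N → the block slides; f = μ_k N = 0.3×1467 = 440 N.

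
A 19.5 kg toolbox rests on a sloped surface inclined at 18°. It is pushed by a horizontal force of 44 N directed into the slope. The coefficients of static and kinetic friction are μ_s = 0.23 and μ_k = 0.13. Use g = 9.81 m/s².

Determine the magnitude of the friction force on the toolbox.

The horizontal push has a component P sin θ into the surface, so N = m g cos θ + P sin θ = 181.9 + 13.6 = 195.5 N.
Along the incline, the net driving force (taking up-slope positive) is P cos θ − m g sin θ = 41.85 − 59.11 = -17.27 N, so equilibrium requires friction f = 17.27 N (up-slope).
Maximum static friction: μ_s N = 0.23 × 195.5 = 44.97 N.
Since 17.27 N is within the 44.97 N limit, the toolbox stays put and friction is exactly 17.3 N.

f ≈ 17.3 N (up the incline)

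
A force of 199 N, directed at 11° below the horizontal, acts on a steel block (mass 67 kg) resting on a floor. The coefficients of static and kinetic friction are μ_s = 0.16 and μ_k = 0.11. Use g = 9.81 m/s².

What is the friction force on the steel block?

f ≈ 76.5 N

The vertical component of P adds to the normal force: N = m g + P sin α = 657.3 + 37.97 = 695.2 N.
For equilibrium, f = P cos α = 199×cos 11° = 195.3 N.
The static-friction limit is μ_s N = 111.2 N.
195.3 > 111.2 N → the steel block slides; f = μ_k N = 0.11×695.2 = 76.5 N.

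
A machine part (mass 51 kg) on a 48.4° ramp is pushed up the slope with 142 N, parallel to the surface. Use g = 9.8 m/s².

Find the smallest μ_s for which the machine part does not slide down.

μ_s,min ≈ 0.698

N = m g cos θ = 331.8 N.
Friction must make up the shortfall along the incline: f = m g sin θ − P = 373.7 − 142 = 231.7 N.
At the threshold f = μ_s N, so μ_s,min = 231.7/331.8 = 0.698.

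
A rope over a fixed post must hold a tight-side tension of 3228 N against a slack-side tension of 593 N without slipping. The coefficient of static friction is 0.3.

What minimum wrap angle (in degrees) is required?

β_min ≈ 324°

T₂/T₁ = e^{μβ} → β = ln(T₂/T₁)/μ.
β = ln(3228/593)/0.3 = 1.694/0.3 = 5.648 rad.
In degrees: β = 5.648 × 180/π = 324°.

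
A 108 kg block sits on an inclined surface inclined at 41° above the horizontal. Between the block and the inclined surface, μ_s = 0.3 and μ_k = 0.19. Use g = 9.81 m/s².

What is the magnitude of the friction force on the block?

Perpendicular to the surface, N = m g cos θ = 108·9.81·cos 41° = 799.6 N.
For equilibrium along the incline, friction must balance the weight component: f = m g sin θ = 695.1 N up the slope.
Static friction can supply at most μ_s N = 239.9 N.
Since |695.1| > 239.9 N, static friction cannot hold it; the block slides down the incline and kinetic friction applies: f = μ_k N = 0.19 × 799.6 = 152 N.

f ≈ 152 N (up the incline)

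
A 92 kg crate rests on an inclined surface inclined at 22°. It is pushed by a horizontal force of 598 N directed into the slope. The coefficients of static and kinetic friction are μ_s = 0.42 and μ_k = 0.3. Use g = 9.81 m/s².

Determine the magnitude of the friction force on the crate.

Resolve perpendicular to the incline: N = m g cos θ + P sin θ = 92×9.81×cos 22° + 598×sin 22° = 1061 N.
Parallel to the incline: P cos θ − m g sin θ = 554.5 − 338.1 = 216.4 N; the friction needed to balance this is 216.4 N acting down the slope.
Maximum static friction: μ_s N = 0.42 × 1061 = 445.5 N.
|f_req| = 216.4 ≤ 445.5 N → the crate is in equilibrium; friction equals the required value.

f ≈ 216 N (down the incline)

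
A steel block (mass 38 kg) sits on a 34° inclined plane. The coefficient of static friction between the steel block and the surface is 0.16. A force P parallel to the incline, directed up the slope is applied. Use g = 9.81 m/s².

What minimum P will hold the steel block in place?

The steel block tends to slide down (tan θ > μ_s), so at the point of impending slip friction acts up-slope at its limit: f = μ_s N.
P is parallel to the surface, so N = m g cos θ = 309 N.
Along the incline: P + μ_s N = m g sin θ, so P = 208 − 0.16×309 = 159 N.

P_min ≈ 159 N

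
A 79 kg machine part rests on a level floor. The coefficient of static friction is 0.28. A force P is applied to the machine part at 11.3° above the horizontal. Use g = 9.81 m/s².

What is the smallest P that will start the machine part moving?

P ≈ 210 N

N = m g − P sin α (the pull lifts the machine part).
At impending slip, P cos α = μ_s N = μ_s (m g − P sin α).
Solving: P (cos α + μ_s sin α) = μ_s m g → P = 0.28×775/(cos 11.3° + 0.28 sin 11.3°) = 217/1.035 = 210 N.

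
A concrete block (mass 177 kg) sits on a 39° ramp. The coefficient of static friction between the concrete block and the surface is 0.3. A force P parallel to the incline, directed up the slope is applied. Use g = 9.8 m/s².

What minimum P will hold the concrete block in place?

The concrete block tends to slide down (tan θ > μ_s), so at the point of impending slip friction acts up-slope at its limit: f = μ_s N.
P is parallel to the surface, so N = m g cos θ = 1350 N.
Along the incline: P + μ_s N = m g sin θ, so P = 1090 − 0.3×1350 = 687 N.

P_min ≈ 687 N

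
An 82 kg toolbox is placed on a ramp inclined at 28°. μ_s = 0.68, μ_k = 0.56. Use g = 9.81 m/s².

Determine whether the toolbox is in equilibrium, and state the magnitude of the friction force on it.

f ≈ 378 N

N = m g cos θ = 710 N.
Down-slope weight component: m g sin θ = 378 N.
μ_s N = 483 N.
378 ≤ 483 N, so it stays put; friction = 378 N.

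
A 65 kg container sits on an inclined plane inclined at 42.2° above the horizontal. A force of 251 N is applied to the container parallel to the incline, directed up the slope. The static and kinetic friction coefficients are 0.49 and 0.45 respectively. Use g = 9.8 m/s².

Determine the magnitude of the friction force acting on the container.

f ≈ 177 N (up the incline)

Normal force: N = m g cos θ = 65 × 9.8 × cos 42.2° = 471.9 N.
Parallel to the incline, ΣF = 0 gives f = m g sin θ − P = 427.9 − 251 = 176.9 N (up-slope positive).
The static-friction ceiling is μ_s N = 0.49 × 471.9 = 231.2 N.
Since |176.9| ≤ 231.2 N, the container remains in static equilibrium and friction takes exactly the required value.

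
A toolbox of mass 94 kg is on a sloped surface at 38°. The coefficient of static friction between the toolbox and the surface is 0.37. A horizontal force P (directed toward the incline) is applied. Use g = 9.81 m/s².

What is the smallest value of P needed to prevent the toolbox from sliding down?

P_min ≈ 294 N

The toolbox tends to slide down (tan θ > μ_s), so at the point of impending slip friction acts up-slope at its limit: f = μ_s N.
Perpendicular to the incline: N = m g cos θ + P sin θ.
Along the incline: P cos θ + μ_s N = m g sin θ, i.e. P cos θ + μ_s (m g cos θ + P sin θ) = m g sin θ.
Solving, P (cos θ + μ_s sin θ) = m g (sin θ − μ_s cos θ), so P = 922×0.3241/1.016 = 294 N.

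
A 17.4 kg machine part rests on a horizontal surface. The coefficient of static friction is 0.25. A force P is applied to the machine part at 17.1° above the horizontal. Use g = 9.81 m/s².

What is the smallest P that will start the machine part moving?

P ≈ 41.5 N

N = m g − P sin α (the pull lifts the machine part).
At impending slip, P cos α = μ_s N = μ_s (m g − P sin α).
Solving: P (cos α + μ_s sin α) = μ_s m g → P = 0.25×171/(cos 17.1° + 0.25 sin 17.1°) = 42.7/1.029 = 41.5 N.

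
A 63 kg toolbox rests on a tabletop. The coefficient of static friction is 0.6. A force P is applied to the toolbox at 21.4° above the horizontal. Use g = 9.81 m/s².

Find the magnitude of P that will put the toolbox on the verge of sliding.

P ≈ 322 N

N = m g − P sin α (the pull lifts the toolbox).
At impending slip, P cos α = μ_s N = μ_s (m g − P sin α).
Solving: P (cos α + μ_s sin α) = μ_s m g → P = 0.6×618/(cos 21.4° + 0.6 sin 21.4°) = 371/1.15 = 322 N.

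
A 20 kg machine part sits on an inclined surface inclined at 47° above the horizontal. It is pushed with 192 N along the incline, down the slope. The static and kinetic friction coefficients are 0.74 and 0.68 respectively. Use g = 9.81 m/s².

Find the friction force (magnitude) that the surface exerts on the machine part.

The normal reaction is N = m g cos θ = 133.8 N.
Parallel to the incline, ΣF = 0 gives f = m g sin θ + P = 143.5 + 192 = 335.5 N (up-slope positive).
The static-friction ceiling is μ_s N = 0.74 × 133.8 = 99.02 N.
|335.5| exceeds 99.02 N, so the machine part slips down-slope; friction is kinetic, f = μ_k N = 0.68×133.8 = 91 N.

f ≈ 91 N (up the incline)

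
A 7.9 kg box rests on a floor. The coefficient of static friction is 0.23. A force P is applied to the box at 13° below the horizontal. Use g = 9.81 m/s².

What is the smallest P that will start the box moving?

P ≈ 19.3 N

N = m g + P sin α (the push presses the box into the floor).
At impending slip, P cos α = μ_s N = μ_s (m g + P sin α).
Solving: P (cos α − μ_s sin α) = μ_s m g → P = 0.23×77.5/(cos 13° − 0.23 sin 13°) = 17.8/0.9226 = 19.3 N.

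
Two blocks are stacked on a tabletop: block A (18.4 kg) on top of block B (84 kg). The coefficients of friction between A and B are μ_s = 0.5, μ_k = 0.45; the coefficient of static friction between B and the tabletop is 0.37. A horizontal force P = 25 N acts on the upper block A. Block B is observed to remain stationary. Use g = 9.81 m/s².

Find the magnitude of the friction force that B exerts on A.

Between the blocks, N₁ = m_A g = 180.5 N.
Maximum static friction on A from B: μ_s N₁ = 0.5×180.5 = 90.25 N.
Since P = 25 N ≤ 90.25 N, A does not slip on B; friction on A equals P = 25 N.
By Newton's third law B feels 25 N forward from A. With B stationary, the floor's static friction on B balances it: f₂ = 25 N (well within μ_s(m_A+m_B)g = 371.7 N).

f ≈ 25 N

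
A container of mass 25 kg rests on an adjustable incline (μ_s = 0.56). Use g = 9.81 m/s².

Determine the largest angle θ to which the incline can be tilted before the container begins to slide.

At the slip threshold, m g sin θ = μ_s · m g cos θ, so tan θ = μ_s.
θ_max = arctan(0.56) = 29.2°.

θ_max ≈ 29.2°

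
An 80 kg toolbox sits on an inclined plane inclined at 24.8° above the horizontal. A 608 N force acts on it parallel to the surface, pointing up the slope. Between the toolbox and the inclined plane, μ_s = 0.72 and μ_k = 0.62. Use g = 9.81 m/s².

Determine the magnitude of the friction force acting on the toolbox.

f ≈ 279 N (down the incline)

Normal force: N = m g cos θ = 80 × 9.81 × cos 24.8° = 712.4 N.
For equilibrium along the incline the friction force must supply f = m g sin θ − P = 329.2 − 608 = -278.8 N (positive meaning up-slope).
The static-friction ceiling is μ_s N = 0.72 × 712.4 = 512.9 N.
Since |-278.8| ≤ 512.9 N, static friction is sufficient; f equals the required value, not μ_s N.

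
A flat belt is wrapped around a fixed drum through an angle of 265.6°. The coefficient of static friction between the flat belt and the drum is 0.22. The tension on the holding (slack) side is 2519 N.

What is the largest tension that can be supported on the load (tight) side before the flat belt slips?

At impending slip the capstan equation gives T₂/T₁ = e^{μβ} with β in radians.
β = 265.6° × π/180 = 4.636 rad.
e^{μβ} = e^{0.22×4.636} = 2.773.
T₂ = T₁ · e^{μβ} = 2519 × 2.773 = 6980 N.

T_max ≈ 6980 N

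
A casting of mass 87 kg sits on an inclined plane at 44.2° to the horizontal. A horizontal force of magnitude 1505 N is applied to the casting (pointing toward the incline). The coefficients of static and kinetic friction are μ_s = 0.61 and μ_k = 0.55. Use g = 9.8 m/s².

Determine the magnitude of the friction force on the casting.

f ≈ 485 N (down the incline)

Resolve perpendicular to the incline: N = m g cos θ + P sin θ = 87×9.8×cos 44.2° + 1505×sin 44.2° = 1660 N.
Parallel to the incline: P cos θ − m g sin θ = 1079 − 594.4 = 484.5 N; the friction needed to balance this is 484.5 N acting down the slope.
The limit of static friction is μ_s N = 1013 N.
Since 484.5 N is within the 1013 N limit, the casting stays put and friction is exactly 485 N.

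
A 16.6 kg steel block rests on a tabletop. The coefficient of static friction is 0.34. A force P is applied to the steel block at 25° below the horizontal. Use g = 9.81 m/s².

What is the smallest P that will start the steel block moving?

P ≈ 72.6 N

N = m g + P sin α (the push presses the steel block into the tabletop).
At impending slip, P cos α = μ_s N = μ_s (m g + P sin α).
Solving: P (cos α − μ_s sin α) = μ_s m g → P = 0.34×163/(cos 25° − 0.34 sin 25°) = 55.4/0.7626 = 72.6 N.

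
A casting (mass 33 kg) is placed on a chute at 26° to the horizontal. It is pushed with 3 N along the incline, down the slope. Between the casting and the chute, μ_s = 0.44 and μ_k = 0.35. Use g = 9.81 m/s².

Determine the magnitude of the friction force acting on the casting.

Perpendicular to the surface, N = m g cos θ = 33·9.81·cos 26° = 291 N.
For equilibrium along the incline the friction force must supply f = m g sin θ + P = 141.9 + 3 = 144.9 N (positive meaning up-slope).
The static-friction ceiling is μ_s N = 0.44 × 291 = 128 N.
Since |144.9| > 128 N, static friction cannot hold it; the casting slides down the incline and kinetic friction applies: f = μ_k N = 0.35 × 291 = 102 N.

f ≈ 102 N (up the incline)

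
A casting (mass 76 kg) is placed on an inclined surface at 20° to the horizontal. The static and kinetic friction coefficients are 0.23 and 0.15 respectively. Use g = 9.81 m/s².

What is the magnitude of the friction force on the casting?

Normal force: N = m g cos θ = 76 × 9.81 × cos 20° = 700.6 N.
Along the slope the weight component is m g sin θ = 255 N; friction must supply exactly this, acting up-slope.
Maximum static friction available: μ_s N = 0.23 × 700.6 = 161.1 N.
Since |255| > 161.1 N, static friction cannot hold it; the casting slides down the incline and kinetic friction applies: f = μ_k N = 0.15 × 700.6 = 105 N.

f ≈ 105 N (up the incline)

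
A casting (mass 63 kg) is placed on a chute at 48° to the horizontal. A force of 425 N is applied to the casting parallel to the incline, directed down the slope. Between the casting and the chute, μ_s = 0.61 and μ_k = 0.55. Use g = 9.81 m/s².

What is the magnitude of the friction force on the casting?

f ≈ 227 N (up the incline)

Normal force: N = m g cos θ = 63 × 9.81 × cos 48° = 413.5 N.
The friction needed for equilibrium is m g sin θ + P = 459.3 + 425 = 884.3 N, measured positive up-slope.
The static-friction ceiling is μ_s N = 0.61 × 413.5 = 252.3 N.
Since |884.3| > 252.3 N, static friction cannot hold it; the casting slides down the incline and kinetic friction applies: f = μ_k N = 0.55 × 413.5 = 227 N.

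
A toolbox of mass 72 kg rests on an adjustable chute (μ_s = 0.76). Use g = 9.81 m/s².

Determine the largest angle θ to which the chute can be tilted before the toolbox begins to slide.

θ_max ≈ 37.2°

At the slip threshold, m g sin θ = μ_s · m g cos θ, so tan θ = μ_s.
θ_max = arctan(0.76) = 37.2°.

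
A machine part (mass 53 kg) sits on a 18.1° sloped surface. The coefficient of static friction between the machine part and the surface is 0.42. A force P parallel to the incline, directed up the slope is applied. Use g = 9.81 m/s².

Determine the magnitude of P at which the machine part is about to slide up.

P ≈ 369 N

At impending motion up the slope, friction acts down-slope at its limit: f = μ_s N.
P is parallel to the surface, so N = m g cos θ = 494 N.
Along the incline: P = m g sin θ + μ_s N = 162 + 0.42×494 = 369 N.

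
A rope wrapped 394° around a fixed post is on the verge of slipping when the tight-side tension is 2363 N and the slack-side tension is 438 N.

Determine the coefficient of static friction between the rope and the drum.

μ ≈ 0.245

T₂/T₁ = e^{μβ} → μ = ln(T₂/T₁)/β.
β = 394° = 6.877 rad.
μ = ln(2363/438)/6.877 = ln(5.395)/6.877 = 0.245.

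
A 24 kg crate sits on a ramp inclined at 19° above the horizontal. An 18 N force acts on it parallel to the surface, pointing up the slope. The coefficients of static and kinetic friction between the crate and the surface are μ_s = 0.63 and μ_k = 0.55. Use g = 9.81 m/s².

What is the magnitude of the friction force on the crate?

f ≈ 58.7 N (up the incline)

Perpendicular to the surface, N = m g cos θ = 24·9.81·cos 19° = 222.6 N.
The friction needed for equilibrium is m g sin θ − P = 76.65 − 18 = 58.65 N, measured positive up-slope.
Maximum static friction available: μ_s N = 0.63 × 222.6 = 140.2 N.
Since |58.65| ≤ 140.2 N, no slip — friction simply equals what equilibrium demands.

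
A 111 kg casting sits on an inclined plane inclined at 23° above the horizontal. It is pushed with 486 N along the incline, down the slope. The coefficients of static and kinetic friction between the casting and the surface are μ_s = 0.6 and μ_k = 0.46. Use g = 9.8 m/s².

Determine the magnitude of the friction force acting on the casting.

f ≈ 461 N (up the incline)

Normal force: N = m g cos θ = 111 × 9.8 × cos 23° = 1001 N.
For equilibrium along the incline the friction force must supply f = m g sin θ + P = 425 + 486 = 911 N (positive meaning up-slope).
The static-friction ceiling is μ_s N = 0.6 × 1001 = 600.8 N.
Since |911| > 600.8 N, static friction cannot hold it; the casting slides down the incline and kinetic friction applies: f = μ_k N = 0.46 × 1001 = 461 N.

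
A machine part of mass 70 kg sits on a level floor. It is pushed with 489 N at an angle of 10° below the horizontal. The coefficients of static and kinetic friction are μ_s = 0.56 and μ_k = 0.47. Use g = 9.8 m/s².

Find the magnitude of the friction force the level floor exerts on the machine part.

f ≈ 362 N

The vertical component of P adds to the normal force: N = m g + P sin α = 686 + 84.91 = 770.9 N.
The horizontal driving force is P cos α = 481.6 N, so equilibrium needs friction f = 481.6 N.
μ_s N = 0.56 × 770.9 = 431.7 N.
481.6 > 431.7 N → the machine part slides; f = μ_k N = 0.47×770.9 = 362 N.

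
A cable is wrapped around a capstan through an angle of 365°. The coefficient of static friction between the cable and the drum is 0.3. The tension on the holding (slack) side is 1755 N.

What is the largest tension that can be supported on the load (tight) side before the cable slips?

T_max ≈ 11900 N

At impending slip the capstan equation gives T₂/T₁ = e^{μβ} with β in radians.
β = 365° × π/180 = 6.37 rad.
e^{μβ} = e^{0.3×6.37} = 6.761.
T₂ = T₁ · e^{μβ} = 1755 × 6.761 = 11900 N.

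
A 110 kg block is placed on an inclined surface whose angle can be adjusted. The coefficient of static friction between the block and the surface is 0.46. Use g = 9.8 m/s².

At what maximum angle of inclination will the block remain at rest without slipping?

At the slip threshold, m g sin θ = μ_s · m g cos θ, so tan θ = μ_s.
θ_max = arctan(0.46) = 24.7°.

θ_max ≈ 24.7°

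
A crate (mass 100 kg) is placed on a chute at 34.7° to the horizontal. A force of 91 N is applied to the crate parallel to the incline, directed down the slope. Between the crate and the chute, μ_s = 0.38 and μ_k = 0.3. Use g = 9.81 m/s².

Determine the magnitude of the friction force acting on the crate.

Perpendicular to the surface, N = m g cos θ = 100·9.81·cos 34.7° = 806.5 N.
Parallel to the incline, ΣF = 0 gives f = m g sin θ + P = 558.5 + 91 = 649.5 N (up-slope positive).
Static friction can supply at most μ_s N = 306.5 N.
Since |649.5| > 306.5 N, static friction cannot hold it; the crate slides down the incline and kinetic friction applies: f = μ_k N = 0.3 × 806.5 = 242 N.

f ≈ 242 N (up the incline)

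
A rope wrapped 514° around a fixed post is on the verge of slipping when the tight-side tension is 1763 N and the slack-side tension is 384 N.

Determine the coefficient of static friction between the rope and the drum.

T₂/T₁ = e^{μβ} → μ = ln(T₂/T₁)/β.
β = 514° = 8.971 rad.
μ = ln(1763/384)/8.971 = ln(4.591)/8.971 = 0.17.

μ ≈ 0.17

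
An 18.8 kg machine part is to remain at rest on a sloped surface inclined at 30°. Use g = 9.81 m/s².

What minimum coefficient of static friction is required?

At the slip threshold m g sin θ = μ_s m g cos θ, so μ_s,min = tan θ.
μ_s,min = tan 30° = 0.577.

μ_s,min ≈ 0.577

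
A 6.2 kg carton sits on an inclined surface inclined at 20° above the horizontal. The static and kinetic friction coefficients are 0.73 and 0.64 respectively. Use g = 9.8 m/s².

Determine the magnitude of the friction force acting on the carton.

The normal reaction is N = m g cos θ = 57.1 N.
For equilibrium along the incline, friction must balance the weight component: f = m g sin θ = 20.78 N up the slope.
Static friction can supply at most μ_s N = 41.68 N.
Since |20.78| ≤ 41.68 N, static friction is sufficient; f equals the required value, not μ_s N.

f ≈ 20.8 N (up the incline)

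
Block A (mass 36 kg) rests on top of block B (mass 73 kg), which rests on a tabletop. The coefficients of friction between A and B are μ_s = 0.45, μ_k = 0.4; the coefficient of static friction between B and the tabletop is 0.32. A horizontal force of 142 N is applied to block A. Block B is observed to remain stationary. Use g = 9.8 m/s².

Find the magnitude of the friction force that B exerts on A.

Between the blocks, N₁ = m_A g = 352.8 N.
So the A–B interface can sustain at most μ_s N₁ = 158.8 N of static friction.
Since P = 142 N ≤ 158.8 N, A does not slip on B; friction on A equals P = 142 N.
B experiences an equal 142 N forward from A (third law). B is in equilibrium, so the floor supplies f₂ = 142 N of static friction (limit μ_s(m_A+m_B)g = 341.8 N, not exceeded).

f ≈ 142 N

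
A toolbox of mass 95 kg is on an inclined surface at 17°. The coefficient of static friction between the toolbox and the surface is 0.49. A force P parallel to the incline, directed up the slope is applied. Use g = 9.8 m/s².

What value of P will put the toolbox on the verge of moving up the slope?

P ≈ 708 N

At impending motion up the slope, friction acts down-slope at its limit: f = μ_s N.
P is parallel to the surface, so N = m g cos θ = 890 N.
Along the incline: P = m g sin θ + μ_s N = 272 + 0.49×890 = 708 N.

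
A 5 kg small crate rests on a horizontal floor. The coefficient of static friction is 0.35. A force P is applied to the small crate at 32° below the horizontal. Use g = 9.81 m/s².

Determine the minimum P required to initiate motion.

P ≈ 25.9 N

N = m g + P sin α (the push presses the small crate into the horizontal floor).
At impending slip, P cos α = μ_s N = μ_s (m g + P sin α).
Solving: P (cos α − μ_s sin α) = μ_s m g → P = 0.35×49.1/(cos 32° − 0.35 sin 32°) = 17.2/0.6626 = 25.9 N.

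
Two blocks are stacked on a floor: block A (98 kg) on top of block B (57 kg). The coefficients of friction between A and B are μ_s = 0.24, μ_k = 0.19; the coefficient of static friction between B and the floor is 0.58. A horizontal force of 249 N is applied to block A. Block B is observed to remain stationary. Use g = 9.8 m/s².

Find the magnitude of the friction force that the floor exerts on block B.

Normal force at the A–B interface: N₁ = m_A g = 960.4 N.
Maximum static friction on A from B: μ_s N₁ = 0.24×960.4 = 230.5 N.
P = 249 N exceeds that limit, so A slips over B and the interface friction becomes kinetic: f₁ = μ_k N₁ = 0.19×960.4 = 182 N.
By Newton's third law B feels 182 N forward from A. With B stationary, the floor's static friction on B balances it: f₂ = 182 N (well within μ_s(m_A+m_B)g = 881 N).

f ≈ 182 N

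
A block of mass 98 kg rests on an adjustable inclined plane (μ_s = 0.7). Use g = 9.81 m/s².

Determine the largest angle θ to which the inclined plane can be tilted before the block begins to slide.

θ_max ≈ 35°

At the slip threshold, m g sin θ = μ_s · m g cos θ, so tan θ = μ_s.
θ_max = arctan(0.7) = 35°.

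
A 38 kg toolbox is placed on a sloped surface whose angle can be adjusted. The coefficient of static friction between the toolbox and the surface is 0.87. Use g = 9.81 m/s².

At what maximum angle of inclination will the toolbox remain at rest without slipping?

θ_max ≈ 41°

At the slip threshold, m g sin θ = μ_s · m g cos θ, so tan θ = μ_s.
θ_max = arctan(0.87) = 41°.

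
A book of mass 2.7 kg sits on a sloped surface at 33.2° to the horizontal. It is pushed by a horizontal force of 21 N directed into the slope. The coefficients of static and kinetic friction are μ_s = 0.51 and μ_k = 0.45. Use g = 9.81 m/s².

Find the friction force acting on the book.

Resolve perpendicular to the incline: N = m g cos θ + P sin θ = 2.7×9.81×cos 33.2° + 21×sin 33.2° = 33.66 N.
Parallel to the incline: P cos θ − m g sin θ = 17.57 − 14.5 = 3.069 N; the friction needed to balance this is 3.069 N acting down the slope.
The limit of static friction is μ_s N = 17.17 N.
|f_req| = 3.069 ≤ 17.17 N → the book is in equilibrium; friction equals the required value.

f ≈ 3.07 N (down the incline)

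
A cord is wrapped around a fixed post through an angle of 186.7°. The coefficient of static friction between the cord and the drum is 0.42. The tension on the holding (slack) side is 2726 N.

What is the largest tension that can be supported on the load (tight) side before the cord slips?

T_max ≈ 10700 N

At impending slip the capstan equation gives T₂/T₁ = e^{μβ} with β in radians.
β = 186.7° × π/180 = 3.259 rad.
e^{μβ} = e^{0.42×3.259} = 3.93.
T₂ = T₁ · e^{μβ} = 2726 × 3.93 = 10700 N.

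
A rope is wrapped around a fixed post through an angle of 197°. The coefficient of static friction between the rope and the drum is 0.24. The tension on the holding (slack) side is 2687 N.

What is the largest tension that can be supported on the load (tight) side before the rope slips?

T_max ≈ 6130 N

At impending slip the capstan equation gives T₂/T₁ = e^{μβ} with β in radians.
β = 197° × π/180 = 3.438 rad.
e^{μβ} = e^{0.24×3.438} = 2.282.
T₂ = T₁ · e^{μβ} = 2687 × 2.282 = 6130 N.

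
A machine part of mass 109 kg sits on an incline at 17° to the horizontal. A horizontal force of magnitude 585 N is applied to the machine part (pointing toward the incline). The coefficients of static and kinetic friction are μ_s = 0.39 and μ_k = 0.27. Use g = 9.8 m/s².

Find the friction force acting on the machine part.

f ≈ 247 N (down the incline)

Resolve perpendicular to the incline: N = m g cos θ + P sin θ = 109×9.8×cos 17° + 585×sin 17° = 1193 N.
Parallel to the incline: P cos θ − m g sin θ = 559.4 − 312.3 = 247.1 N; the friction needed to balance this is 247.1 N acting down the slope.
Maximum static friction: μ_s N = 0.39 × 1193 = 465.1 N.
|f_req| = 247.1 ≤ 465.1 N → the machine part is in equilibrium; friction equals the required value.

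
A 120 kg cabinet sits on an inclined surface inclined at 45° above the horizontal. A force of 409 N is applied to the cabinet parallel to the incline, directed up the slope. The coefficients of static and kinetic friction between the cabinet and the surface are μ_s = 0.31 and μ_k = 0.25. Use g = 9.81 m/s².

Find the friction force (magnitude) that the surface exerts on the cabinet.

f ≈ 208 N (up the incline)

Perpendicular to the surface, N = m g cos θ = 120·9.81·cos 45° = 832.4 N.
Parallel to the incline, ΣF = 0 gives f = m g sin θ − P = 832.4 − 409 = 423.4 N (up-slope positive).
Static friction can supply at most μ_s N = 258 N.
Since |423.4| > 258 N, static friction cannot hold it; the cabinet slides down the incline and kinetic friction applies: f = μ_k N = 0.25 × 832.4 = 208 N.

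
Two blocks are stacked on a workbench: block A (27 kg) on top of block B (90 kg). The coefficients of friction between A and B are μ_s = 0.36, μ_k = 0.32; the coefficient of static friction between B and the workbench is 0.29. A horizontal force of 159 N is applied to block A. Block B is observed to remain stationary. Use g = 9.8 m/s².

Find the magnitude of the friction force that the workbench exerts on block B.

Between the blocks, N₁ = m_A g = 264.6 N.
So the A–B interface can sustain at most μ_s N₁ = 95.26 N of static friction.
P = 159 N exceeds that limit, so A slips over B and the interface friction becomes kinetic: f₁ = μ_k N₁ = 0.32×264.6 = 84.7 N.
By Newton's third law B feels 84.7 N forward from A. With B stationary, the floor's static friction on B balances it: f₂ = 84.7 N (well within μ_s(m_A+m_B)g = 332.5 N).

f ≈ 84.7 N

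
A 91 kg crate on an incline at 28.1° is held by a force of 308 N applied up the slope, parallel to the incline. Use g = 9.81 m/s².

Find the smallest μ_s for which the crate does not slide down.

μ_s,min ≈ 0.143

N = m g cos θ = 787.5 N.
Friction must make up the shortfall along the incline: f = m g sin θ − P = 420.5 − 308 = 112.5 N.
At the threshold f = μ_s N, so μ_s,min = 112.5/787.5 = 0.143.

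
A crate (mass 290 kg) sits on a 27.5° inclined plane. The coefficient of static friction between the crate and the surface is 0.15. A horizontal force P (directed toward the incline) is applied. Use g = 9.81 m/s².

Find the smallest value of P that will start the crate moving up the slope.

P ≈ 2070 N

At impending motion up the slope, friction acts down-slope at its limit: f = μ_s N.
Perpendicular to the incline: N = m g cos θ + P sin θ.
Along the incline: P cos θ = m g sin θ + μ_s N = m g sin θ + μ_s (m g cos θ + P sin θ).
Solving, P (cos θ − μ_s sin θ) = m g (sin θ + μ_s cos θ), so P = 290×9.81×(sin 27.5° + 0.15 cos 27.5°)/(cos 27.5° − 0.15 sin 27.5°) = 2840×0.5948/0.8177 = 2070 N.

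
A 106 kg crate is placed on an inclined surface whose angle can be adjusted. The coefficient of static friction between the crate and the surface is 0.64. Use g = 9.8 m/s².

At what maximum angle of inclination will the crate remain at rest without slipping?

θ_max ≈ 32.6°

At the slip threshold, m g sin θ = μ_s · m g cos θ, so tan θ = μ_s.
θ_max = arctan(0.64) = 32.6°.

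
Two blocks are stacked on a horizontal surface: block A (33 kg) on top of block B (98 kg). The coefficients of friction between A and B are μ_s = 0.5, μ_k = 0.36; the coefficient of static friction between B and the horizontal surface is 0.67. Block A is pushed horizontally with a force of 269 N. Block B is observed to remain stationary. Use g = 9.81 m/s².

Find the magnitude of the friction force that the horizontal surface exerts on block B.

The normal force B exerts on A is simply A's weight, N₁ = 323.7 N.
Maximum static friction on A from B: μ_s N₁ = 0.5×323.7 = 161.9 N.
P = 269 N exceeds that limit, so A slips over B and the interface friction becomes kinetic: f₁ = μ_k N₁ = 0.36×323.7 = 117 N.
B experiences an equal 117 N forward from A (third law). B is in equilibrium, so the floor supplies f₂ = 117 N of static friction (limit μ_s(m_A+m_B)g = 861 N, not exceeded).

f ≈ 117 N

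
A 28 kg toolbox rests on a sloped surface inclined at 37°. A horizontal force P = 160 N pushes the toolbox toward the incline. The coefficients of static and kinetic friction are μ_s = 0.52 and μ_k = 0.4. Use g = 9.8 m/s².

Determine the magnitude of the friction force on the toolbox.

Normal direction: N = m g cos θ + P sin θ = 315.4 N.
Parallel to the incline: P cos θ − m g sin θ = 127.8 − 165.1 = -37.36 N; the friction needed to balance this is 37.36 N acting up the slope.
Maximum static friction: μ_s N = 0.52 × 315.4 = 164 N.
|f_req| = 37.36 ≤ 164 N → the toolbox is in equilibrium; friction equals the required value.

f ≈ 37.4 N (up the incline)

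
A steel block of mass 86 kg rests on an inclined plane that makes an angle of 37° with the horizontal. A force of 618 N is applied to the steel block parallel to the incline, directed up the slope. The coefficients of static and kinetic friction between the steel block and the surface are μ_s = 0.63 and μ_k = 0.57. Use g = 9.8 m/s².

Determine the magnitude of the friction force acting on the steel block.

f ≈ 111 N (down the incline)

Perpendicular to the surface, N = m g cos θ = 86·9.8·cos 37° = 673.1 N.
The friction needed for equilibrium is m g sin θ − P = 507.2 − 618 = -110.8 N, measured positive up-slope.
Static friction can supply at most μ_s N = 424 N.
Since |-110.8| ≤ 424 N, the steel block remains in static equilibrium and friction takes exactly the required value.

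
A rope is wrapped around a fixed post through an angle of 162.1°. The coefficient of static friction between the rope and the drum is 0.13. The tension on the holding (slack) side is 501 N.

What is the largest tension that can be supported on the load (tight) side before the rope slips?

At impending slip the capstan equation gives T₂/T₁ = e^{μβ} with β in radians.
β = 162.1° × π/180 = 2.829 rad.
e^{μβ} = e^{0.13×2.829} = 1.445.
T₂ = T₁ · e^{μβ} = 501 × 1.445 = 724 N.

T_max ≈ 724 N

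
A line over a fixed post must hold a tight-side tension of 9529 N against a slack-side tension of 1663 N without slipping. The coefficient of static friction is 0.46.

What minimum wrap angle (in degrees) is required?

T₂/T₁ = e^{μβ} → β = ln(T₂/T₁)/μ.
β = ln(9529/1663)/0.46 = 1.746/0.46 = 3.795 rad.
In degrees: β = 3.795 × 180/π = 217°.

β_min ≈ 217°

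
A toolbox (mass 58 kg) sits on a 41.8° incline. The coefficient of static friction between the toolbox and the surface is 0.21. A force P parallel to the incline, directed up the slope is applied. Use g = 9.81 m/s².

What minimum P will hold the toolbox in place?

The toolbox tends to slide down (tan θ > μ_s), so at the point of impending slip friction acts up-slope at its limit: f = μ_s N.
P is parallel to the surface, so N = m g cos θ = 424 N.
Along the incline: P + μ_s N = m g sin θ, so P = 379 − 0.21×424 = 290 N.

P_min ≈ 290 N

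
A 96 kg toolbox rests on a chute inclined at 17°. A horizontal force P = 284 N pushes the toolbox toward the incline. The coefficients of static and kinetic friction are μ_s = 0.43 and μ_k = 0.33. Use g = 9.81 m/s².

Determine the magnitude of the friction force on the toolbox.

f ≈ 3.75 N (up the incline)

Normal direction: N = m g cos θ + P sin θ = 983.6 N.
Along the incline, the net driving force (taking up-slope positive) is P cos θ − m g sin θ = 271.6 − 275.3 = -3.753 N, so equilibrium requires friction f = 3.753 N (up-slope).
The limit of static friction is μ_s N = 423 N.
Since 3.753 N is within the 423 N limit, the toolbox stays put and friction is exactly 3.75 N.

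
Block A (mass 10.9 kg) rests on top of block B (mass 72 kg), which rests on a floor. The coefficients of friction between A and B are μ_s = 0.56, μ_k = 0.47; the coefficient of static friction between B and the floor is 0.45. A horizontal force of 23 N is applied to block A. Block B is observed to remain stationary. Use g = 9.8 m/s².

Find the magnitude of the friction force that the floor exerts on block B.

f ≈ 23 N

The normal force B exerts on A is simply A's weight, N₁ = 106.8 N.
Maximum static friction on A from B: μ_s N₁ = 0.56×106.8 = 59.82 N.
Since P = 23 N ≤ 59.82 N, A does not slip on B; friction on A equals P = 23 N.
B experiences an equal 23 N forward from A (third law). B is in equilibrium, so the floor supplies f₂ = 23 N of static friction (limit μ_s(m_A+m_B)g = 365.6 N, not exceeded).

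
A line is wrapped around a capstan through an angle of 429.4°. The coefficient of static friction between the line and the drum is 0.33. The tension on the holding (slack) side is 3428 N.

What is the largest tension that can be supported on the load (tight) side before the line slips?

At impending slip the capstan equation gives T₂/T₁ = e^{μβ} with β in radians.
β = 429.4° × π/180 = 7.494 rad.
e^{μβ} = e^{0.33×7.494} = 11.86.
T₂ = T₁ · e^{μβ} = 3428 × 11.86 = 40700 N.

T_max ≈ 40700 N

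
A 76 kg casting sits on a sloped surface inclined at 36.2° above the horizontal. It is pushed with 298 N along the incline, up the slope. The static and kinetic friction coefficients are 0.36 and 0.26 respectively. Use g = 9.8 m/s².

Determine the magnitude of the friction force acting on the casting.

f ≈ 142 N (up the incline)

The normal reaction is N = m g cos θ = 601 N.
The friction needed for equilibrium is m g sin θ − P = 439.9 − 298 = 141.9 N, measured positive up-slope.
Maximum static friction available: μ_s N = 0.36 × 601 = 216.4 N.
Since |141.9| ≤ 216.4 N, no slip — friction simply equals what equilibrium demands.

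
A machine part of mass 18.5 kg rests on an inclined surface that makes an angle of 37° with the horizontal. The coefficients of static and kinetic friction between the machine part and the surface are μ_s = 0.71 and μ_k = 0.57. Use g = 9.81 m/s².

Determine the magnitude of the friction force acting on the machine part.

Normal force: N = m g cos θ = 18.5 × 9.81 × cos 37° = 144.9 N.
For equilibrium along the incline, friction must balance the weight component: f = m g sin θ = 109.2 N up the slope.
Static friction can supply at most μ_s N = 102.9 N.
Since |109.2| > 102.9 N, static friction cannot hold it; the machine part slides down the incline and kinetic friction applies: f = μ_k N = 0.57 × 144.9 = 82.6 N.

f ≈ 82.6 N (up the incline)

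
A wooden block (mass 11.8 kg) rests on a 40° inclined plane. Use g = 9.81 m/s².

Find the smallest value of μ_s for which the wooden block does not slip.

At the slip threshold m g sin θ = μ_s m g cos θ, so μ_s,min = tan θ.
μ_s,min = tan 40° = 0.839.

μ_s,min ≈ 0.839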